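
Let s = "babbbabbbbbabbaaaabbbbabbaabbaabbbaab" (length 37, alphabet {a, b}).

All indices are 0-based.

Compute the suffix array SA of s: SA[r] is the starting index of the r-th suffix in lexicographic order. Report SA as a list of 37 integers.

rank→(start, suffix):
  0 → (14, 'aaaabbbbabbaabbaabbbaab')
  1 → (15, 'aaabbbbabbaabbaabbbaab')
  2 → (34, 'aab')
  3 → (25, 'aabbaabbbaab')
  4 → (29, 'aabbbaab')
  5 → (16, 'aabbbbabbaabbaabbbaab')
  6 → (35, 'ab')
  7 → (11, 'abbaaaabbbbabbaabbaabbbaab')
  8 → (22, 'abbaabbaabbbaab')
  9 → (26, 'abbaabbbaab')
  10 → (30, 'abbbaab')
  11 → (1, 'abbbabbbbbabbaaaabbbbabbaabbaabbbaab')
  12 → (17, 'abbbbabbaabbaabbbaab')
  13 → (5, 'abbbbbabbaaaabbbbabbaabbaabbbaab')
  14 → (36, 'b')
  15 → (13, 'baaaabbbbabbaabbaabbbaab')
  16 → (33, 'baab')
  17 → (24, 'baabbaabbbaab')
  18 → (28, 'baabbbaab')
  19 → (10, 'babbaaaabbbbabbaabbaabbbaab')
  20 → (21, 'babbaabbaabbbaab')
  21 → (0, 'babbbabbbbbabbaaaabbbbabbaabbaabbbaab')
  22 → (4, 'babbbbbabbaaaabbbbabbaabbaabbbaab')
  23 → (12, 'bbaaaabbbbabbaabbaabbbaab')
  24 → (32, 'bbaab')
  25 → (23, 'bbaabbaabbbaab')
  26 → (27, 'bbaabbbaab')
  27 → (9, 'bbabbaaaabbbbabbaabbaabbbaab')
  28 → (20, 'bbabbaabbaabbbaab')
  29 → (3, 'bbabbbbbabbaaaabbbbabbaabbaabbbaab')
  30 → (31, 'bbbaab')
  31 → (8, 'bbbabbaaaabbbbabbaabbaabbbaab')
  32 → (19, 'bbbabbaabbaabbbaab')
  33 → (2, 'bbbabbbbbabbaaaabbbbabbaabbaabbbaab')
  34 → (7, 'bbbbabbaaaabbbbabbaabbaabbbaab')
  35 → (18, 'bbbbabbaabbaabbbaab')
  36 → (6, 'bbbbbabbaaaabbbbabbaabbaabbbaab')

[14, 15, 34, 25, 29, 16, 35, 11, 22, 26, 30, 1, 17, 5, 36, 13, 33, 24, 28, 10, 21, 0, 4, 12, 32, 23, 27, 9, 20, 3, 31, 8, 19, 2, 7, 18, 6]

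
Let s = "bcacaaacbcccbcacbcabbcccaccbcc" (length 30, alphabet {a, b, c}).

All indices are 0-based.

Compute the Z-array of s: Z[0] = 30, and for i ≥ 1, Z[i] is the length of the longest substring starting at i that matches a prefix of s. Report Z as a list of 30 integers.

Z[0]=30
i=1: outside box; Z[1]=0
i=2: outside box; Z[2]=0
i=3: outside box; Z[3]=0
i=4: outside box; Z[4]=0
i=5: outside box; Z[5]=0
i=6: outside box; Z[6]=0
i=7: outside box; Z[7]=0
i=8: outside box; Z[8]=2 extend→box=[8,10)
i=9: min(r-i=1, Z[1]=0)=0; Z[9]=0
i=10: outside box; Z[10]=0
i=11: outside box; Z[11]=0
i=12: outside box; Z[12]=4 extend→box=[12,16)
i=13: min(r-i=3, Z[1]=0)=0; Z[13]=0
i=14: min(r-i=2, Z[2]=0)=0; Z[14]=0
i=15: min(r-i=1, Z[3]=0)=0; Z[15]=0
i=16: outside box; Z[16]=3 extend→box=[16,19)
i=17: min(r-i=2, Z[1]=0)=0; Z[17]=0
i=18: min(r-i=1, Z[2]=0)=0; Z[18]=0
i=19: outside box; Z[19]=1 extend→box=[19,20)
i=20: outside box; Z[20]=2 extend→box=[20,22)
i=21: min(r-i=1, Z[1]=0)=0; Z[21]=0
i=22: outside box; Z[22]=0
i=23: outside box; Z[23]=0
i=24: outside box; Z[24]=0
i=25: outside box; Z[25]=0
i=26: outside box; Z[26]=0
i=27: outside box; Z[27]=2 extend→box=[27,29)
i=28: min(r-i=1, Z[1]=0)=0; Z[28]=0
i=29: outside box; Z[29]=0

[30, 0, 0, 0, 0, 0, 0, 0, 2, 0, 0, 0, 4, 0, 0, 0, 3, 0, 0, 1, 2, 0, 0, 0, 0, 0, 0, 2, 0, 0]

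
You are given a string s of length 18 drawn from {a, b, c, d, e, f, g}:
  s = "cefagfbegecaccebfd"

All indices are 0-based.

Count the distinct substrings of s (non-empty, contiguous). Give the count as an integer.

rank→(start, suffix):
  0 → (11, 'accebfd')
  1 → (3, 'agfbegecaccebfd')
  2 → (6, 'begecaccebfd')
  3 → (15, 'bfd')
  4 → (10, 'caccebfd')
  5 → (12, 'ccebfd')
  6 → (13, 'cebfd')
  7 → (0, 'cefagfbegecaccebfd')
  8 → (17, 'd')
  9 → (14, 'ebfd')
  10 → (9, 'ecaccebfd')
  11 → (1, 'efagfbegecaccebfd')
  12 → (7, 'egecaccebfd')
  13 → (2, 'fagfbegecaccebfd')
  14 → (5, 'fbegecaccebfd')
  15 → (16, 'fd')
  16 → (8, 'gecaccebfd')
  17 → (4, 'gfbegecaccebfd')

SA = [11, 3, 6, 15, 10, 12, 13, 0, 17, 14, 9, 1, 7, 2, 5, 16, 8, 4]
i: (SA[i-1],SA[i]) lcp shared
  1: (11,3) 1 'a'
  2: (3,6) 0 ''
  3: (6,15) 1 'b'
  4: (15,10) 0 ''
  5: (10,12) 1 'c'
  6: (12,13) 1 'c'
  7: (13,0) 2 'ce'
  8: (0,17) 0 ''
  9: (17,14) 0 ''
  10: (14,9) 1 'e'
  11: (9,1) 1 'e'
  12: (1,7) 1 'e'
  13: (7,2) 0 ''
  14: (2,5) 1 'f'
  15: (5,16) 1 'f'
  16: (16,8) 0 ''
  17: (8,4) 1 'g'

n(n+1)/2 = 18·19/2 = 171
Σ LCP = 0 + 1 + 0 + 1 + 0 + 1 + 1 + 2 + 0 + 0 + 1 + 1 + 1 + 0 + 1 + 1 + 0 + 1 = 12
distinct = 171 − 12 = 159

159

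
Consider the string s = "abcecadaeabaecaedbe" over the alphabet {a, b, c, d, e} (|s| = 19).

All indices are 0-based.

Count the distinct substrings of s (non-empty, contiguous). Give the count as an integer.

170

rank→(start, suffix):
  0 → (9, 'abaecaedbe')
  1 → (0, 'abcecadaeabaecaedbe')
  2 → (5, 'adaeabaecaedbe')
  3 → (7, 'aeabaecaedbe')
  4 → (11, 'aecaedbe')
  5 → (14, 'aedbe')
  6 → (10, 'baecaedbe')
  7 → (1, 'bcecadaeabaecaedbe')
  8 → (17, 'be')
  9 → (4, 'cadaeabaecaedbe')
  10 → (13, 'caedbe')
  11 → (2, 'cecadaeabaecaedbe')
  12 → (6, 'daeabaecaedbe')
  13 → (16, 'dbe')
  14 → (18, 'e')
  15 → (8, 'eabaecaedbe')
  16 → (3, 'ecadaeabaecaedbe')
  17 → (12, 'ecaedbe')
  18 → (15, 'edbe')

SA = [9, 0, 5, 7, 11, 14, 10, 1, 17, 4, 13, 2, 6, 16, 18, 8, 3, 12, 15]
rank  pair      lcp
   1  s[9:],s[0:]  2  'ab'
   2  s[0:],s[5:]  1  'a'
   3  s[5:],s[7:]  1  'a'
   4  s[7:],s[11:]  2  'ae'
   5  s[11:],s[14:]  2  'ae'
   6  s[14:],s[10:]  0  ''
   7  s[10:],s[1:]  1  'b'
   8  s[1:],s[17:]  1  'b'
   9  s[17:],s[4:]  0  ''
  10  s[4:],s[13:]  2  'ca'
  11  s[13:],s[2:]  1  'c'
  12  s[2:],s[6:]  0  ''
  13  s[6:],s[16:]  1  'd'
  14  s[16:],s[18:]  0  ''
  15  s[18:],s[8:]  1  'e'
  16  s[8:],s[3:]  1  'e'
  17  s[3:],s[12:]  3  'eca'
  18  s[12:],s[15:]  1  'e'

n(n+1)/2 = 19·20/2 = 190
Σ LCP = 0 + 2 + 1 + 1 + 2 + 2 + 0 + 1 + 1 + 0 + 2 + 1 + 0 + 1 + 0 + 1 + 1 + 3 + 1 = 20
distinct = 190 − 20 = 170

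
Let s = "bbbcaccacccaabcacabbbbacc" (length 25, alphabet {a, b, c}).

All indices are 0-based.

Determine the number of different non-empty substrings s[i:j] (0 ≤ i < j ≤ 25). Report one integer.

rank→(start, suffix):
  0 → (11, 'aabcacabbbbacc')
  1 → (17, 'abbbbacc')
  2 → (12, 'abcacabbbbacc')
  3 → (15, 'acabbbbacc')
  4 → (22, 'acc')
  5 → (4, 'accacccaabcacabbbbacc')
  6 → (7, 'acccaabcacabbbbacc')
  7 → (21, 'bacc')
  8 → (20, 'bbacc')
  9 → (19, 'bbbacc')
  10 → (18, 'bbbbacc')
  11 → (0, 'bbbcaccacccaabcacabbbbacc')
  12 → (1, 'bbcaccacccaabcacabbbbacc')
  13 → (13, 'bcacabbbbacc')
  14 → (2, 'bcaccacccaabcacabbbbacc')
  15 → (24, 'c')
  16 → (10, 'caabcacabbbbacc')
  17 → (16, 'cabbbbacc')
  18 → (14, 'cacabbbbacc')
  19 → (3, 'caccacccaabcacabbbbacc')
  20 → (6, 'cacccaabcacabbbbacc')
  21 → (23, 'cc')
  22 → (9, 'ccaabcacabbbbacc')
  23 → (5, 'ccacccaabcacabbbbacc')
  24 → (8, 'cccaabcacabbbbacc')

SA = [11, 17, 12, 15, 22, 4, 7, 21, 20, 19, 18, 0, 1, 13, 2, 24, 10, 16, 14, 3, 6, 23, 9, 5, 8]
rank  pair      lcp
   1  s[11:],s[17:]  1  'a'
   2  s[17:],s[12:]  2  'ab'
   3  s[12:],s[15:]  1  'a'
   4  s[15:],s[22:]  2  'ac'
   5  s[22:],s[4:]  3  'acc'
   6  s[4:],s[7:]  3  'acc'
   7  s[7:],s[21:]  0  ''
   8  s[21:],s[20:]  1  'b'
   9  s[20:],s[19:]  2  'bb'
  10  s[19:],s[18:]  3  'bbb'
  11  s[18:],s[0:]  3  'bbb'
  12  s[0:],s[1:]  2  'bb'
  13  s[1:],s[13:]  1  'b'
  14  s[13:],s[2:]  4  'bcac'
  15  s[2:],s[24:]  0  ''
  16  s[24:],s[10:]  1  'c'
  17  s[10:],s[16:]  2  'ca'
  18  s[16:],s[14:]  2  'ca'
  19  s[14:],s[3:]  3  'cac'
  20  s[3:],s[6:]  4  'cacc'
  21  s[6:],s[23:]  1  'c'
  22  s[23:],s[9:]  2  'cc'
  23  s[9:],s[5:]  3  'cca'
  24  s[5:],s[8:]  2  'cc'

n(n+1)/2 = 25·26/2 = 325
Σ LCP = 0 + 1 + 2 + 1 + 2 + 3 + 3 + 0 + 1 + 2 + 3 + 3 + 2 + 1 + 4 + 0 + 1 + 2 + 2 + 3 + 4 + 1 + 2 + 3 + 2 = 48
distinct = 325 − 48 = 277

277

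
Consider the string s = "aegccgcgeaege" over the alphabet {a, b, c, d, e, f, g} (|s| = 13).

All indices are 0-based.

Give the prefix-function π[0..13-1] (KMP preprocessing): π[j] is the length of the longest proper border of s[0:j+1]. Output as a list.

[0, 0, 0, 0, 0, 0, 0, 0, 0, 1, 2, 3, 0]

π[0] = 0
j=1 s[j]='e': π[1]=0 (border '')
j=2 s[j]='g': π[2]=0 (border '')
j=3 s[j]='c': π[3]=0 (border '')
j=4 s[j]='c': π[4]=0 (border '')
j=5 s[j]='g': π[5]=0 (border '')
j=6 s[j]='c': π[6]=0 (border '')
j=7 s[j]='g': π[7]=0 (border '')
j=8 s[j]='e': π[8]=0 (border '')
j=9 s[j]='a': π[9]=1 (border 'a')
j=10 s[j]='e': π[10]=2 (border 'ae')
j=11 s[j]='g': π[11]=3 (border 'aeg')
j=12 s[j]='e': k: 3→0; π[12]=0 (border '')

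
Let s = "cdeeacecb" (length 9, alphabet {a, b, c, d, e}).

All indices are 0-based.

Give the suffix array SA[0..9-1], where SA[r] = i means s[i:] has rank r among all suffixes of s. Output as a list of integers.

[4, 8, 7, 0, 5, 1, 3, 6, 2]

rank | idx | suffix
   0 |   4 | acecb
   1 |   8 | b
   2 |   7 | cb
   3 |   0 | cdeeacecb
   4 |   5 | cecb
   5 |   1 | deeacecb
   6 |   3 | eacecb
   7 |   6 | ecb
   8 |   2 | eeacecb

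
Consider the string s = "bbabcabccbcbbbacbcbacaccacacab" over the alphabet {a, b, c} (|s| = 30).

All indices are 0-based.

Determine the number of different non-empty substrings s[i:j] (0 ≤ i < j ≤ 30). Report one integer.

404

rank | idx | suffix
   0 |  28 | ab
   1 |   2 | abcabccbcbbbacbcbacaccacacab
   2 |   5 | abccbcbbbacbcbacaccacacab
   3 |  26 | acab
   4 |  24 | acacab
   5 |  19 | acaccacacab
   6 |  14 | acbcbacaccacacab
   7 |  21 | accacacab
   8 |  29 | b
   9 |   1 | babcabccbcbbbacbcbacaccacacab
  10 |  18 | bacaccacacab
  11 |  13 | bacbcbacaccacacab
  12 |   0 | bbabcabccbcbbbacbcbacaccacacab
  13 |  12 | bbacbcbacaccacacab
  14 |  11 | bbbacbcbacaccacacab
  15 |   3 | bcabccbcbbbacbcbacaccacacab
  16 |  16 | bcbacaccacacab
  17 |   9 | bcbbbacbcbacaccacacab
  18 |   6 | bccbcbbbacbcbacaccacacab
  19 |  27 | cab
  20 |   4 | cabccbcbbbacbcbacaccacacab
  21 |  25 | cacab
  22 |  23 | cacacab
  23 |  20 | caccacacab
  24 |  17 | cbacaccacacab
  25 |  10 | cbbbacbcbacaccacacab
  26 |  15 | cbcbacaccacacab
  27 |   8 | cbcbbbacbcbacaccacacab
  28 |  22 | ccacacab
  29 |   7 | ccbcbbbacbcbacaccacacab

SA = [28, 2, 5, 26, 24, 19, 14, 21, 29, 1, 18, 13, 0, 12, 11, 3, 16, 9, 6, 27, 4, 25, 23, 20, 17, 10, 15, 8, 22, 7]
rank  pair      lcp
   1  s[28:],s[2:]  2  'ab'
   2  s[2:],s[5:]  3  'abc'
   3  s[5:],s[26:]  1  'a'
   4  s[26:],s[24:]  3  'aca'
   5  s[24:],s[19:]  4  'acac'
   6  s[19:],s[14:]  2  'ac'
   7  s[14:],s[21:]  2  'ac'
   8  s[21:],s[29:]  0  ''
   9  s[29:],s[1:]  1  'b'
  10  s[1:],s[18:]  2  'ba'
  11  s[18:],s[13:]  3  'bac'
  12  s[13:],s[0:]  1  'b'
  13  s[0:],s[12:]  3  'bba'
  14  s[12:],s[11:]  2  'bb'
  15  s[11:],s[3:]  1  'b'
  16  s[3:],s[16:]  2  'bc'
  17  s[16:],s[9:]  3  'bcb'
  18  s[9:],s[6:]  2  'bc'
  19  s[6:],s[27:]  0  ''
  20  s[27:],s[4:]  3  'cab'
  21  s[4:],s[25:]  2  'ca'
  22  s[25:],s[23:]  4  'caca'
  23  s[23:],s[20:]  3  'cac'
  24  s[20:],s[17:]  1  'c'
  25  s[17:],s[10:]  2  'cb'
  26  s[10:],s[15:]  2  'cb'
  27  s[15:],s[8:]  4  'cbcb'
  28  s[8:],s[22:]  1  'c'
  29  s[22:],s[7:]  2  'cc'

n(n+1)/2 = 30·31/2 = 465
Σ LCP = 0 + 2 + 3 + 1 + 3 + 4 + 2 + 2 + 0 + 1 + 2 + 3 + 1 + 3 + 2 + 1 + 2 + 3 + 2 + 0 + 3 + 2 + 4 + 3 + 1 + 2 + 2 + 4 + 1 + 2 = 61
distinct = 465 − 61 = 404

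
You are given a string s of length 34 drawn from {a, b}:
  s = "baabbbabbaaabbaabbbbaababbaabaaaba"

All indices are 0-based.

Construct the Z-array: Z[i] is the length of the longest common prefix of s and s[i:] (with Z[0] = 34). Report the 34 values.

[34, 0, 0, 1, 1, 2, 0, 1, 3, 0, 0, 0, 1, 6, 0, 0, 1, 1, 1, 4, 0, 0, 2, 0, 1, 4, 0, 0, 3, 0, 0, 0, 2, 0]

Z[0]=34
i=1: fresh scan; Z[1]=0
i=2: fresh scan; Z[2]=0
i=3: fresh scan; Z[3]=1 extend→box=[3,4)
i=4: fresh scan; Z[4]=1 extend→box=[4,5)
i=5: fresh scan; Z[5]=2 extend→box=[5,7)
i=6: min(r-i=1, Z[1]=0)=0; Z[6]=0
i=7: fresh scan; Z[7]=1 extend→box=[7,8)
i=8: fresh scan; Z[8]=3 extend→box=[8,11)
i=9: min(r-i=2, Z[1]=0)=0; Z[9]=0
i=10: min(r-i=1, Z[2]=0)=0; Z[10]=0
i=11: fresh scan; Z[11]=0
i=12: fresh scan; Z[12]=1 extend→box=[12,13)
i=13: fresh scan; Z[13]=6 extend→box=[13,19)
i=14: min(r-i=5, Z[1]=0)=0; Z[14]=0
i=15: min(r-i=4, Z[2]=0)=0; Z[15]=0
i=16: min(r-i=3, Z[3]=1)=1; Z[16]=1
i=17: min(r-i=2, Z[4]=1)=1; Z[17]=1
i=18: min(r-i=1, Z[5]=2)=1; Z[18]=1
i=19: fresh scan; Z[19]=4 extend→box=[19,23)
i=20: min(r-i=3, Z[1]=0)=0; Z[20]=0
i=21: min(r-i=2, Z[2]=0)=0; Z[21]=0
i=22: min(r-i=1, Z[3]=1)=1; Z[22]=2 extend→box=[22,24)
i=23: min(r-i=1, Z[1]=0)=0; Z[23]=0
i=24: fresh scan; Z[24]=1 extend→box=[24,25)
i=25: fresh scan; Z[25]=4 extend→box=[25,29)
i=26: min(r-i=3, Z[1]=0)=0; Z[26]=0
i=27: min(r-i=2, Z[2]=0)=0; Z[27]=0
i=28: min(r-i=1, Z[3]=1)=1; Z[28]=3 extend→box=[28,31)
i=29: min(r-i=2, Z[1]=0)=0; Z[29]=0
i=30: min(r-i=1, Z[2]=0)=0; Z[30]=0
i=31: fresh scan; Z[31]=0
i=32: fresh scan; Z[32]=2 extend→box=[32,34)
i=33: min(r-i=1, Z[1]=0)=0; Z[33]=0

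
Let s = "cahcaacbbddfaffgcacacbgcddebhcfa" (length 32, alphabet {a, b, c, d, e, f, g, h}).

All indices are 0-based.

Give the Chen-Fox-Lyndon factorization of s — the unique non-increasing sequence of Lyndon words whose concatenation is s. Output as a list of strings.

["c", "ahc", "aacbbddfaffgcacacbgcddebhcf", "a"]

emit factor 1: 'c' (i=0, period=1)
emit factor 2: 'ahc' (i=1, period=3)
emit factor 3: 'aacbbddfaffgcacacbgcddebhcf' (i=4, period=27)
emit factor 4: 'a' (i=31, period=1)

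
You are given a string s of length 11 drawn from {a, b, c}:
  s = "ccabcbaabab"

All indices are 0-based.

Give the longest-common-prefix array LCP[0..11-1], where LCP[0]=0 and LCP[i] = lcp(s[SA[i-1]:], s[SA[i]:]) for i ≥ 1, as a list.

rank | idx | suffix
   0 |   6 | aabab
   1 |   9 | ab
   2 |   7 | abab
   3 |   2 | abcbaabab
   4 |  10 | b
   5 |   5 | baabab
   6 |   8 | bab
   7 |   3 | bcbaabab
   8 |   1 | cabcbaabab
   9 |   4 | cbaabab
  10 |   0 | ccabcbaabab

SA = [6, 9, 7, 2, 10, 5, 8, 3, 1, 4, 0]
rank  pair      lcp
   1  s[6:],s[9:]  1  'a'
   2  s[9:],s[7:]  2  'ab'
   3  s[7:],s[2:]  2  'ab'
   4  s[2:],s[10:]  0  ''
   5  s[10:],s[5:]  1  'b'
   6  s[5:],s[8:]  2  'ba'
   7  s[8:],s[3:]  1  'b'
   8  s[3:],s[1:]  0  ''
   9  s[1:],s[4:]  1  'c'
  10  s[4:],s[0:]  1  'c'

[0, 1, 2, 2, 0, 1, 2, 1, 0, 1, 1]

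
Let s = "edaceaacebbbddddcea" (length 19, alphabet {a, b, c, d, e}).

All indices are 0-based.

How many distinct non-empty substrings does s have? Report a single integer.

sorted suffixes:
  #0 SA[0]=18  'a'
  #1 SA[1]=5  'aacebbbddddcea'
  #2 SA[2]=2  'aceaacebbbddddcea'
  #3 SA[3]=6  'acebbbddddcea'
  #4 SA[4]=9  'bbbddddcea'
  #5 SA[5]=10  'bbddddcea'
  #6 SA[6]=11  'bddddcea'
  #7 SA[7]=16  'cea'
  #8 SA[8]=3  'ceaacebbbddddcea'
  #9 SA[9]=7  'cebbbddddcea'
  #10 SA[10]=1  'daceaacebbbddddcea'
  #11 SA[11]=15  'dcea'
  #12 SA[12]=14  'ddcea'
  #13 SA[13]=13  'dddcea'
  #14 SA[14]=12  'ddddcea'
  #15 SA[15]=17  'ea'
  #16 SA[16]=4  'eaacebbbddddcea'
  #17 SA[17]=8  'ebbbddddcea'
  #18 SA[18]=0  'edaceaacebbbddddcea'

SA = [18, 5, 2, 6, 9, 10, 11, 16, 3, 7, 1, 15, 14, 13, 12, 17, 4, 8, 0]
rank  pair      lcp
   1  s[18:],s[5:]  1  'a'
   2  s[5:],s[2:]  1  'a'
   3  s[2:],s[6:]  3  'ace'
   4  s[6:],s[9:]  0  ''
   5  s[9:],s[10:]  2  'bb'
   6  s[10:],s[11:]  1  'b'
   7  s[11:],s[16:]  0  ''
   8  s[16:],s[3:]  3  'cea'
   9  s[3:],s[7:]  2  'ce'
  10  s[7:],s[1:]  0  ''
  11  s[1:],s[15:]  1  'd'
  12  s[15:],s[14:]  1  'd'
  13  s[14:],s[13:]  2  'dd'
  14  s[13:],s[12:]  3  'ddd'
  15  s[12:],s[17:]  0  ''
  16  s[17:],s[4:]  2  'ea'
  17  s[4:],s[8:]  1  'e'
  18  s[8:],s[0:]  1  'e'

n(n+1)/2 = 19·20/2 = 190
Σ LCP = 0 + 1 + 1 + 3 + 0 + 2 + 1 + 0 + 3 + 2 + 0 + 1 + 1 + 2 + 3 + 0 + 2 + 1 + 1 = 24
distinct = 190 − 24 = 166

166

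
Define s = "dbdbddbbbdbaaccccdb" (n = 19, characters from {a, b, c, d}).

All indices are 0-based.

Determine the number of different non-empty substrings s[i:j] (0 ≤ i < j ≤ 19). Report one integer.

rank→(start, suffix):
  0 → (11, 'aaccccdb')
  1 → (12, 'accccdb')
  2 → (18, 'b')
  3 → (10, 'baaccccdb')
  4 → (6, 'bbbdbaaccccdb')
  5 → (7, 'bbdbaaccccdb')
  6 → (8, 'bdbaaccccdb')
  7 → (1, 'bdbddbbbdbaaccccdb')
  8 → (3, 'bddbbbdbaaccccdb')
  9 → (13, 'ccccdb')
  10 → (14, 'cccdb')
  11 → (15, 'ccdb')
  12 → (16, 'cdb')
  13 → (17, 'db')
  14 → (9, 'dbaaccccdb')
  15 → (5, 'dbbbdbaaccccdb')
  16 → (0, 'dbdbddbbbdbaaccccdb')
  17 → (2, 'dbddbbbdbaaccccdb')
  18 → (4, 'ddbbbdbaaccccdb')

SA = [11, 12, 18, 10, 6, 7, 8, 1, 3, 13, 14, 15, 16, 17, 9, 5, 0, 2, 4]
i: (SA[i-1],SA[i]) lcp shared
  1: (11,12) 1 'a'
  2: (12,18) 0 ''
  3: (18,10) 1 'b'
  4: (10,6) 1 'b'
  5: (6,7) 2 'bb'
  6: (7,8) 1 'b'
  7: (8,1) 3 'bdb'
  8: (1,3) 2 'bd'
  9: (3,13) 0 ''
  10: (13,14) 3 'ccc'
  11: (14,15) 2 'cc'
  12: (15,16) 1 'c'
  13: (16,17) 0 ''
  14: (17,9) 2 'db'
  15: (9,5) 2 'db'
  16: (5,0) 2 'db'
  17: (0,2) 3 'dbd'
  18: (2,4) 1 'd'

n(n+1)/2 = 19·20/2 = 190
Σ LCP = 0 + 1 + 0 + 1 + 1 + 2 + 1 + 3 + 2 + 0 + 3 + 2 + 1 + 0 + 2 + 2 + 2 + 3 + 1 = 27
distinct = 190 − 27 = 163

163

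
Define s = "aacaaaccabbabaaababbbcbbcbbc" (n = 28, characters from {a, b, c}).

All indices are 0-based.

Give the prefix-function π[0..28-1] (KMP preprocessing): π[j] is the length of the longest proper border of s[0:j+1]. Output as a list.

π[0] = 0
j=1 s[j]='a': π[1]=1 (border 'a')
j=2 s[j]='c': k: 1→0; π[2]=0 (border '')
j=3 s[j]='a': π[3]=1 (border 'a')
j=4 s[j]='a': π[4]=2 (border 'aa')
j=5 s[j]='a': k: 2→1; π[5]=2 (border 'aa')
j=6 s[j]='c': π[6]=3 (border 'aac')
j=7 s[j]='c': k: 3→0; π[7]=0 (border '')
j=8 s[j]='a': π[8]=1 (border 'a')
j=9 s[j]='b': k: 1→0; π[9]=0 (border '')
j=10 s[j]='b': π[10]=0 (border '')
j=11 s[j]='a': π[11]=1 (border 'a')
j=12 s[j]='b': k: 1→0; π[12]=0 (border '')
j=13 s[j]='a': π[13]=1 (border 'a')
j=14 s[j]='a': π[14]=2 (border 'aa')
j=15 s[j]='a': k: 2→1; π[15]=2 (border 'aa')
j=16 s[j]='b': k: 2→1→0; π[16]=0 (border '')
j=17 s[j]='a': π[17]=1 (border 'a')
j=18 s[j]='b': k: 1→0; π[18]=0 (border '')
j=19 s[j]='b': π[19]=0 (border '')
j=20 s[j]='b': π[20]=0 (border '')
j=21 s[j]='c': π[21]=0 (border '')
j=22 s[j]='b': π[22]=0 (border '')
j=23 s[j]='b': π[23]=0 (border '')
j=24 s[j]='c': π[24]=0 (border '')
j=25 s[j]='b': π[25]=0 (border '')
j=26 s[j]='b': π[26]=0 (border '')
j=27 s[j]='c': π[27]=0 (border '')

[0, 1, 0, 1, 2, 2, 3, 0, 1, 0, 0, 1, 0, 1, 2, 2, 0, 1, 0, 0, 0, 0, 0, 0, 0, 0, 0, 0]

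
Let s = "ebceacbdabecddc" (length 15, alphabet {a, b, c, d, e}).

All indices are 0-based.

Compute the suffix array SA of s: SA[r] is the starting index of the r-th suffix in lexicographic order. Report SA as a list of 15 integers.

rank→(start, suffix):
  0 → (8, 'abecddc')
  1 → (4, 'acbdabecddc')
  2 → (1, 'bceacbdabecddc')
  3 → (6, 'bdabecddc')
  4 → (9, 'becddc')
  5 → (14, 'c')
  6 → (5, 'cbdabecddc')
  7 → (11, 'cddc')
  8 → (2, 'ceacbdabecddc')
  9 → (7, 'dabecddc')
  10 → (13, 'dc')
  11 → (12, 'ddc')
  12 → (3, 'eacbdabecddc')
  13 → (0, 'ebceacbdabecddc')
  14 → (10, 'ecddc')

[8, 4, 1, 6, 9, 14, 5, 11, 2, 7, 13, 12, 3, 0, 10]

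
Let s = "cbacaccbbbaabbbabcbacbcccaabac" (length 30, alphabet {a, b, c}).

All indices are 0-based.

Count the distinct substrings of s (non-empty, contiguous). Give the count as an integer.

410

rank | idx | suffix
   0 |  25 | aabac
   1 |  10 | aabbbabcbacbcccaabac
   2 |  26 | abac
   3 |  11 | abbbabcbacbcccaabac
   4 |  15 | abcbacbcccaabac
   5 |  28 | ac
   6 |   2 | acaccbbbaabbbabcbacbcccaabac
   7 |  19 | acbcccaabac
   8 |   4 | accbbbaabbbabcbacbcccaabac
   9 |   9 | baabbbabcbacbcccaabac
  10 |  14 | babcbacbcccaabac
  11 |  27 | bac
  12 |   1 | bacaccbbbaabbbabcbacbcccaabac
  13 |  18 | bacbcccaabac
  14 |   8 | bbaabbbabcbacbcccaabac
  15 |  13 | bbabcbacbcccaabac
  16 |   7 | bbbaabbbabcbacbcccaabac
  17 |  12 | bbbabcbacbcccaabac
  18 |  16 | bcbacbcccaabac
  19 |  21 | bcccaabac
  20 |  29 | c
  21 |  24 | caabac
  22 |   3 | caccbbbaabbbabcbacbcccaabac
  23 |   0 | cbacaccbbbaabbbabcbacbcccaabac
  24 |  17 | cbacbcccaabac
  25 |   6 | cbbbaabbbabcbacbcccaabac
  26 |  20 | cbcccaabac
  27 |  23 | ccaabac
  28 |   5 | ccbbbaabbbabcbacbcccaabac
  29 |  22 | cccaabac

SA = [25, 10, 26, 11, 15, 28, 2, 19, 4, 9, 14, 27, 1, 18, 8, 13, 7, 12, 16, 21, 29, 24, 3, 0, 17, 6, 20, 23, 5, 22]
[i] adj suffixes → lcp
  [1] 25/10 → 3 ('aab')
  [2] 10/26 → 1 ('a')
  [3] 26/11 → 2 ('ab')
  [4] 11/15 → 2 ('ab')
  [5] 15/28 → 1 ('a')
  [6] 28/2 → 2 ('ac')
  [7] 2/19 → 2 ('ac')
  [8] 19/4 → 2 ('ac')
  [9] 4/9 → 0 ('')
  [10] 9/14 → 2 ('ba')
  [11] 14/27 → 2 ('ba')
  [12] 27/1 → 3 ('bac')
  [13] 1/18 → 3 ('bac')
  [14] 18/8 → 1 ('b')
  [15] 8/13 → 3 ('bba')
  [16] 13/7 → 2 ('bb')
  [17] 7/12 → 4 ('bbba')
  [18] 12/16 → 1 ('b')
  [19] 16/21 → 2 ('bc')
  [20] 21/29 → 0 ('')
  [21] 29/24 → 1 ('c')
  [22] 24/3 → 2 ('ca')
  [23] 3/0 → 1 ('c')
  [24] 0/17 → 4 ('cbac')
  [25] 17/6 → 2 ('cb')
  [26] 6/20 → 2 ('cb')
  [27] 20/23 → 1 ('c')
  [28] 23/5 → 2 ('cc')
  [29] 5/22 → 2 ('cc')

n(n+1)/2 = 30·31/2 = 465
Σ LCP = 0 + 3 + 1 + 2 + 2 + 1 + 2 + 2 + 2 + 0 + 2 + 2 + 3 + 3 + 1 + 3 + 2 + 4 + 1 + 2 + 0 + 1 + 2 + 1 + 4 + 2 + 2 + 1 + 2 + 2 = 55
distinct = 465 − 55 = 410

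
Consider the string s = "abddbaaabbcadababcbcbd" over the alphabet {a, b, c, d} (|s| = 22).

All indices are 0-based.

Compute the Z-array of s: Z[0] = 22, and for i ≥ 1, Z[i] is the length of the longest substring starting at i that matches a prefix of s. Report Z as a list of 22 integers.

Z[0]=22
i=1: fresh scan; Z[1]=0
i=2: fresh scan; Z[2]=0
i=3: fresh scan; Z[3]=0
i=4: fresh scan; Z[4]=0
i=5: fresh scan; Z[5]=1 extend→box=[5,6)
i=6: fresh scan; Z[6]=1 extend→box=[6,7)
i=7: fresh scan; Z[7]=2 extend→box=[7,9)
i=8: min(r-i=1, Z[1]=0)=0; Z[8]=0
i=9: fresh scan; Z[9]=0
i=10: fresh scan; Z[10]=0
i=11: fresh scan; Z[11]=1 extend→box=[11,12)
i=12: fresh scan; Z[12]=0
i=13: fresh scan; Z[13]=2 extend→box=[13,15)
i=14: min(r-i=1, Z[1]=0)=0; Z[14]=0
i=15: fresh scan; Z[15]=2 extend→box=[15,17)
i=16: min(r-i=1, Z[1]=0)=0; Z[16]=0
i=17: fresh scan; Z[17]=0
i=18: fresh scan; Z[18]=0
i=19: fresh scan; Z[19]=0
i=20: fresh scan; Z[20]=0
i=21: fresh scan; Z[21]=0

[22, 0, 0, 0, 0, 1, 1, 2, 0, 0, 0, 1, 0, 2, 0, 2, 0, 0, 0, 0, 0, 0]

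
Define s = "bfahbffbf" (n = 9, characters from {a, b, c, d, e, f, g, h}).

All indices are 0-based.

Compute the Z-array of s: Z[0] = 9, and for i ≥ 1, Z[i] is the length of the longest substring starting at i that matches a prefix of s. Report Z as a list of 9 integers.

[9, 0, 0, 0, 2, 0, 0, 2, 0]

Z[0]=9
i=1: fresh scan; Z[1]=0
i=2: fresh scan; Z[2]=0
i=3: fresh scan; Z[3]=0
i=4: fresh scan; Z[4]=2 scan→box=[4,6)
i=5: min(r-i=1, Z[1]=0)=0; Z[5]=0
i=6: fresh scan; Z[6]=0
i=7: fresh scan; Z[7]=2 scan→box=[7,9)
i=8: min(r-i=1, Z[1]=0)=0; Z[8]=0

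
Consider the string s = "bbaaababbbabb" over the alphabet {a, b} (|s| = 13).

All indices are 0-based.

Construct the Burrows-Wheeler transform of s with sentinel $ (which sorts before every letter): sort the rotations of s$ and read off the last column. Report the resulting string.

bbaabbbbbaa$ba

rank  rotation        last
    0  $bbaaababbbabb  b
    1  aaababbbabb$bb  b
    2  aababbbabb$bba  a
    3  ababbbabb$bbaa  a
    4  abb$bbaaababbb  b
    5  abbbabb$bbaaab  b
    6  b$bbaaababbbab  b
    7  baaababbbabb$b  b
    8  babb$bbaaababb  b
    9  babbbabb$bbaaa  a
   10  bb$bbaaababbba  a
   11  bbaaababbbabb$  $
   12  bbabb$bbaaabab  b
   13  bbbabb$bbaaaba  a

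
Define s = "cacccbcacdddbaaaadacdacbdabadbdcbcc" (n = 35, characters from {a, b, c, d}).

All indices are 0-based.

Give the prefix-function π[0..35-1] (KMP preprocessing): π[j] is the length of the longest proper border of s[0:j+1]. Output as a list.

π[0] = 0
j=1 s[j]='a': π[1]=0 (border '')
j=2 s[j]='c': π[2]=1 (border 'c')
j=3 s[j]='c': k: 1→0; π[3]=1 (border 'c')
j=4 s[j]='c': k: 1→0; π[4]=1 (border 'c')
j=5 s[j]='b': k: 1→0; π[5]=0 (border '')
j=6 s[j]='c': π[6]=1 (border 'c')
j=7 s[j]='a': π[7]=2 (border 'ca')
j=8 s[j]='c': π[8]=3 (border 'cac')
j=9 s[j]='d': k: 3→1→0; π[9]=0 (border '')
j=10 s[j]='d': π[10]=0 (border '')
j=11 s[j]='d': π[11]=0 (border '')
j=12 s[j]='b': π[12]=0 (border '')
j=13 s[j]='a': π[13]=0 (border '')
j=14 s[j]='a': π[14]=0 (border '')
j=15 s[j]='a': π[15]=0 (border '')
j=16 s[j]='a': π[16]=0 (border '')
j=17 s[j]='d': π[17]=0 (border '')
j=18 s[j]='a': π[18]=0 (border '')
j=19 s[j]='c': π[19]=1 (border 'c')
j=20 s[j]='d': k: 1→0; π[20]=0 (border '')
j=21 s[j]='a': π[21]=0 (border '')
j=22 s[j]='c': π[22]=1 (border 'c')
j=23 s[j]='b': k: 1→0; π[23]=0 (border '')
j=24 s[j]='d': π[24]=0 (border '')
j=25 s[j]='a': π[25]=0 (border '')
j=26 s[j]='b': π[26]=0 (border '')
j=27 s[j]='a': π[27]=0 (border '')
j=28 s[j]='d': π[28]=0 (border '')
j=29 s[j]='b': π[29]=0 (border '')
j=30 s[j]='d': π[30]=0 (border '')
j=31 s[j]='c': π[31]=1 (border 'c')
j=32 s[j]='b': k: 1→0; π[32]=0 (border '')
j=33 s[j]='c': π[33]=1 (border 'c')
j=34 s[j]='c': k: 1→0; π[34]=1 (border 'c')

[0, 0, 1, 1, 1, 0, 1, 2, 3, 0, 0, 0, 0, 0, 0, 0, 0, 0, 0, 1, 0, 0, 1, 0, 0, 0, 0, 0, 0, 0, 0, 1, 0, 1, 1]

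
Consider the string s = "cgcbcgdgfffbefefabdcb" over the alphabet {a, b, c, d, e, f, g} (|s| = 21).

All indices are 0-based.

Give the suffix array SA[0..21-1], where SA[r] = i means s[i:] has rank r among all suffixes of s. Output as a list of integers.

[16, 20, 3, 17, 11, 19, 2, 0, 4, 18, 6, 14, 12, 15, 10, 13, 9, 8, 1, 5, 7]

rank | idx | suffix
   0 |  16 | abdcb
   1 |  20 | b
   2 |   3 | bcgdgfffbefefabdcb
   3 |  17 | bdcb
   4 |  11 | befefabdcb
   5 |  19 | cb
   6 |   2 | cbcgdgfffbefefabdcb
   7 |   0 | cgcbcgdgfffbefefabdcb
   8 |   4 | cgdgfffbefefabdcb
   9 |  18 | dcb
  10 |   6 | dgfffbefefabdcb
  11 |  14 | efabdcb
  12 |  12 | efefabdcb
  13 |  15 | fabdcb
  14 |  10 | fbefefabdcb
  15 |  13 | fefabdcb
  16 |   9 | ffbefefabdcb
  17 |   8 | fffbefefabdcb
  18 |   1 | gcbcgdgfffbefefabdcb
  19 |   5 | gdgfffbefefabdcb
  20 |   7 | gfffbefefabdcb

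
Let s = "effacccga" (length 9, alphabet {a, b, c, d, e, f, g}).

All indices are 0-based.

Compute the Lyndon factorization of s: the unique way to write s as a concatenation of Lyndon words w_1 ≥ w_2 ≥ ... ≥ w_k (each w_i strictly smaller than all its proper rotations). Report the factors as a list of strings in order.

emit factor 1: 'eff' (i=0, period=3)
emit factor 2: 'acccg' (i=3, period=5)
emit factor 3: 'a' (i=8, period=1)

["eff", "acccg", "a"]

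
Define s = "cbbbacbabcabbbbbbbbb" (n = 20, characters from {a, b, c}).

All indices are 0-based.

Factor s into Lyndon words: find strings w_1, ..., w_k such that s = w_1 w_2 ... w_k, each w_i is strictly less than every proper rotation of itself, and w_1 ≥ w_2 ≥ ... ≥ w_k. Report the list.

["c", "b", "b", "b", "acb", "abc", "abbbbbbbbb"]

emit factor 1: 'c' (i=0, period=1)
emit factor 2: 'b' (i=1, period=1)
emit factor 3: 'b' (i=2, period=1)
emit factor 4: 'b' (i=3, period=1)
emit factor 5: 'acb' (i=4, period=3)
emit factor 6: 'abc' (i=7, period=3)
emit factor 7: 'abbbbbbbbb' (i=10, period=10)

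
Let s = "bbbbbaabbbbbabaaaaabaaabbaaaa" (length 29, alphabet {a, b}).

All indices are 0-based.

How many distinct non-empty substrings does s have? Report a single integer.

rank→(start, suffix):
  0 → (28, 'a')
  1 → (27, 'aa')
  2 → (26, 'aaa')
  3 → (25, 'aaaa')
  4 → (14, 'aaaaabaaabbaaaa')
  5 → (15, 'aaaabaaabbaaaa')
  6 → (16, 'aaabaaabbaaaa')
  7 → (20, 'aaabbaaaa')
  8 → (17, 'aabaaabbaaaa')
  9 → (21, 'aabbaaaa')
  10 → (5, 'aabbbbbabaaaaabaaabbaaaa')
  11 → (12, 'abaaaaabaaabbaaaa')
  12 → (18, 'abaaabbaaaa')
  13 → (22, 'abbaaaa')
  14 → (6, 'abbbbbabaaaaabaaabbaaaa')
  15 → (24, 'baaaa')
  16 → (13, 'baaaaabaaabbaaaa')
  17 → (19, 'baaabbaaaa')
  18 → (4, 'baabbbbbabaaaaabaaabbaaaa')
  19 → (11, 'babaaaaabaaabbaaaa')
  20 → (23, 'bbaaaa')
  21 → (3, 'bbaabbbbbabaaaaabaaabbaaaa')
  22 → (10, 'bbabaaaaabaaabbaaaa')
  23 → (2, 'bbbaabbbbbabaaaaabaaabbaaaa')
  24 → (9, 'bbbabaaaaabaaabbaaaa')
  25 → (1, 'bbbbaabbbbbabaaaaabaaabbaaaa')
  26 → (8, 'bbbbabaaaaabaaabbaaaa')
  27 → (0, 'bbbbbaabbbbbabaaaaabaaabbaaaa')
  28 → (7, 'bbbbbabaaaaabaaabbaaaa')

SA = [28, 27, 26, 25, 14, 15, 16, 20, 17, 21, 5, 12, 18, 22, 6, 24, 13, 19, 4, 11, 23, 3, 10, 2, 9, 1, 8, 0, 7]
i: (SA[i-1],SA[i]) lcp shared
  1: (28,27) 1 'a'
  2: (27,26) 2 'aa'
  3: (26,25) 3 'aaa'
  4: (25,14) 4 'aaaa'
  5: (14,15) 4 'aaaa'
  6: (15,16) 3 'aaa'
  7: (16,20) 4 'aaab'
  8: (20,17) 2 'aa'
  9: (17,21) 3 'aab'
  10: (21,5) 4 'aabb'
  11: (5,12) 1 'a'
  12: (12,18) 5 'abaaa'
  13: (18,22) 2 'ab'
  14: (22,6) 3 'abb'
  15: (6,24) 0 ''
  16: (24,13) 5 'baaaa'
  17: (13,19) 4 'baaa'
  18: (19,4) 3 'baa'
  19: (4,11) 2 'ba'
  20: (11,23) 1 'b'
  21: (23,3) 4 'bbaa'
  22: (3,10) 3 'bba'
  23: (10,2) 2 'bb'
  24: (2,9) 4 'bbba'
  25: (9,1) 3 'bbb'
  26: (1,8) 5 'bbbba'
  27: (8,0) 4 'bbbb'
  28: (0,7) 6 'bbbbba'

n(n+1)/2 = 29·30/2 = 435
Σ LCP = 0 + 1 + 2 + 3 + 4 + 4 + 3 + 4 + 2 + 3 + 4 + 1 + 5 + 2 + 3 + 0 + 5 + 4 + 3 + 2 + 1 + 4 + 3 + 2 + 4 + 3 + 5 + 4 + 6 = 87
distinct = 435 − 87 = 348

348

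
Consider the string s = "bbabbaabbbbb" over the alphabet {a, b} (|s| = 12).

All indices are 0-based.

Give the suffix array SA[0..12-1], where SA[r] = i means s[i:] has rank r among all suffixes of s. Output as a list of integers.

[5, 2, 6, 11, 4, 1, 10, 3, 0, 9, 8, 7]

rank→(start, suffix):
  0 → (5, 'aabbbbb')
  1 → (2, 'abbaabbbbb')
  2 → (6, 'abbbbb')
  3 → (11, 'b')
  4 → (4, 'baabbbbb')
  5 → (1, 'babbaabbbbb')
  6 → (10, 'bb')
  7 → (3, 'bbaabbbbb')
  8 → (0, 'bbabbaabbbbb')
  9 → (9, 'bbb')
  10 → (8, 'bbbb')
  11 → (7, 'bbbbb')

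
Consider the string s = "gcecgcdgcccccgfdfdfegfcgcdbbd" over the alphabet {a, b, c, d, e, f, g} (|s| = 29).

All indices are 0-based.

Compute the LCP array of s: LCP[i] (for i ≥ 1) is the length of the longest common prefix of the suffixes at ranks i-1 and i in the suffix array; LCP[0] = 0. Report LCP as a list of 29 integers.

sorted suffixes:
  #0 SA[0]=26  'bbd'
  #1 SA[1]=27  'bd'
  #2 SA[2]=8  'cccccgfdfdfegfcgcdbbd'
  #3 SA[3]=9  'ccccgfdfdfegfcgcdbbd'
  #4 SA[4]=10  'cccgfdfdfegfcgcdbbd'
  #5 SA[5]=11  'ccgfdfdfegfcgcdbbd'
  #6 SA[6]=24  'cdbbd'
  #7 SA[7]=5  'cdgcccccgfdfdfegfcgcdbbd'
  #8 SA[8]=1  'cecgcdgcccccgfdfdfegfcgcdbbd'
  #9 SA[9]=22  'cgcdbbd'
  #10 SA[10]=3  'cgcdgcccccgfdfdfegfcgcdbbd'
  #11 SA[11]=12  'cgfdfdfegfcgcdbbd'
  #12 SA[12]=28  'd'
  #13 SA[13]=25  'dbbd'
  #14 SA[14]=15  'dfdfegfcgcdbbd'
  #15 SA[15]=17  'dfegfcgcdbbd'
  #16 SA[16]=6  'dgcccccgfdfdfegfcgcdbbd'
  #17 SA[17]=2  'ecgcdgcccccgfdfdfegfcgcdbbd'
  #18 SA[18]=19  'egfcgcdbbd'
  #19 SA[19]=21  'fcgcdbbd'
  #20 SA[20]=14  'fdfdfegfcgcdbbd'
  #21 SA[21]=16  'fdfegfcgcdbbd'
  #22 SA[22]=18  'fegfcgcdbbd'
  #23 SA[23]=7  'gcccccgfdfdfegfcgcdbbd'
  #24 SA[24]=23  'gcdbbd'
  #25 SA[25]=4  'gcdgcccccgfdfdfegfcgcdbbd'
  #26 SA[26]=0  'gcecgcdgcccccgfdfdfegfcgcdbbd'
  #27 SA[27]=20  'gfcgcdbbd'
  #28 SA[28]=13  'gfdfdfegfcgcdbbd'

SA = [26, 27, 8, 9, 10, 11, 24, 5, 1, 22, 3, 12, 28, 25, 15, 17, 6, 2, 19, 21, 14, 16, 18, 7, 23, 4, 0, 20, 13]
rank  pair      lcp
   1  s[26:],s[27:]  1  'b'
   2  s[27:],s[8:]  0  ''
   3  s[8:],s[9:]  4  'cccc'
   4  s[9:],s[10:]  3  'ccc'
   5  s[10:],s[11:]  2  'cc'
   6  s[11:],s[24:]  1  'c'
   7  s[24:],s[5:]  2  'cd'
   8  s[5:],s[1:]  1  'c'
   9  s[1:],s[22:]  1  'c'
  10  s[22:],s[3:]  4  'cgcd'
  11  s[3:],s[12:]  2  'cg'
  12  s[12:],s[28:]  0  ''
  13  s[28:],s[25:]  1  'd'
  14  s[25:],s[15:]  1  'd'
  15  s[15:],s[17:]  2  'df'
  16  s[17:],s[6:]  1  'd'
  17  s[6:],s[2:]  0  ''
  18  s[2:],s[19:]  1  'e'
  19  s[19:],s[21:]  0  ''
  20  s[21:],s[14:]  1  'f'
  21  s[14:],s[16:]  3  'fdf'
  22  s[16:],s[18:]  1  'f'
  23  s[18:],s[7:]  0  ''
  24  s[7:],s[23:]  2  'gc'
  25  s[23:],s[4:]  3  'gcd'
  26  s[4:],s[0:]  2  'gc'
  27  s[0:],s[20:]  1  'g'
  28  s[20:],s[13:]  2  'gf'

[0, 1, 0, 4, 3, 2, 1, 2, 1, 1, 4, 2, 0, 1, 1, 2, 1, 0, 1, 0, 1, 3, 1, 0, 2, 3, 2, 1, 2]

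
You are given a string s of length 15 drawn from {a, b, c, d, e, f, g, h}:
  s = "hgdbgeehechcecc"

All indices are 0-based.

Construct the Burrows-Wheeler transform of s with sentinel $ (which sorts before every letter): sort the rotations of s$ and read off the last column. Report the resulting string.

rank  rotation          last
    0  $hgdbgeehechcecc  c
    1  bgeehechcecc$hgd  d
    2  c$hgdbgeehechcec  c
    3  cc$hgdbgeehechce  e
    4  cecc$hgdbgeehech  h
    5  chcecc$hgdbgeehe  e
    6  dbgeehechcecc$hg  g
    7  ecc$hgdbgeehechc  c
    8  echcecc$hgdbgeeh  h
    9  eehechcecc$hgdbg  g
   10  ehechcecc$hgdbge  e
   11  gdbgeehechcecc$h  h
   12  geehechcecc$hgdb  b
   13  hcecc$hgdbgeehec  c
   14  hechcecc$hgdbgee  e
   15  hgdbgeehechcecc$  $

cdcehegchgehbce$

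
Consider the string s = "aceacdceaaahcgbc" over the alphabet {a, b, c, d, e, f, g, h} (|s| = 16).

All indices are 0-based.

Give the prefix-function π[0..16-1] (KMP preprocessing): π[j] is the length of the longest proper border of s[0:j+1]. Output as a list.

π[0] = 0
j=1 s[j]='c': π[1]=0 (border '')
j=2 s[j]='e': π[2]=0 (border '')
j=3 s[j]='a': π[3]=1 (border 'a')
j=4 s[j]='c': π[4]=2 (border 'ac')
j=5 s[j]='d': k: 2→0; π[5]=0 (border '')
j=6 s[j]='c': π[6]=0 (border '')
j=7 s[j]='e': π[7]=0 (border '')
j=8 s[j]='a': π[8]=1 (border 'a')
j=9 s[j]='a': k: 1→0; π[9]=1 (border 'a')
j=10 s[j]='a': k: 1→0; π[10]=1 (border 'a')
j=11 s[j]='h': k: 1→0; π[11]=0 (border '')
j=12 s[j]='c': π[12]=0 (border '')
j=13 s[j]='g': π[13]=0 (border '')
j=14 s[j]='b': π[14]=0 (border '')
j=15 s[j]='c': π[15]=0 (border '')

[0, 0, 0, 1, 2, 0, 0, 0, 1, 1, 1, 0, 0, 0, 0, 0]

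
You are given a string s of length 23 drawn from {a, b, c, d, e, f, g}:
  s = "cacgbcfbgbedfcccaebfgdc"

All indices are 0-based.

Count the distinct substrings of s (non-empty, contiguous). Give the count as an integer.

257

sorted suffixes:
  #0 SA[0]=1  'acgbcfbgbedfcccaebfgdc'
  #1 SA[1]=16  'aebfgdc'
  #2 SA[2]=4  'bcfbgbedfcccaebfgdc'
  #3 SA[3]=9  'bedfcccaebfgdc'
  #4 SA[4]=18  'bfgdc'
  #5 SA[5]=7  'bgbedfcccaebfgdc'
  #6 SA[6]=22  'c'
  #7 SA[7]=0  'cacgbcfbgbedfcccaebfgdc'
  #8 SA[8]=15  'caebfgdc'
  #9 SA[9]=14  'ccaebfgdc'
  #10 SA[10]=13  'cccaebfgdc'
  #11 SA[11]=5  'cfbgbedfcccaebfgdc'
  #12 SA[12]=2  'cgbcfbgbedfcccaebfgdc'
  #13 SA[13]=21  'dc'
  #14 SA[14]=11  'dfcccaebfgdc'
  #15 SA[15]=17  'ebfgdc'
  #16 SA[16]=10  'edfcccaebfgdc'
  #17 SA[17]=6  'fbgbedfcccaebfgdc'
  #18 SA[18]=12  'fcccaebfgdc'
  #19 SA[19]=19  'fgdc'
  #20 SA[20]=3  'gbcfbgbedfcccaebfgdc'
  #21 SA[21]=8  'gbedfcccaebfgdc'
  #22 SA[22]=20  'gdc'

SA = [1, 16, 4, 9, 18, 7, 22, 0, 15, 14, 13, 5, 2, 21, 11, 17, 10, 6, 12, 19, 3, 8, 20]
rank  pair      lcp
   1  s[1:],s[16:]  1  'a'
   2  s[16:],s[4:]  0  ''
   3  s[4:],s[9:]  1  'b'
   4  s[9:],s[18:]  1  'b'
   5  s[18:],s[7:]  1  'b'
   6  s[7:],s[22:]  0  ''
   7  s[22:],s[0:]  1  'c'
   8  s[0:],s[15:]  2  'ca'
   9  s[15:],s[14:]  1  'c'
  10  s[14:],s[13:]  2  'cc'
  11  s[13:],s[5:]  1  'c'
  12  s[5:],s[2:]  1  'c'
  13  s[2:],s[21:]  0  ''
  14  s[21:],s[11:]  1  'd'
  15  s[11:],s[17:]  0  ''
  16  s[17:],s[10:]  1  'e'
  17  s[10:],s[6:]  0  ''
  18  s[6:],s[12:]  1  'f'
  19  s[12:],s[19:]  1  'f'
  20  s[19:],s[3:]  0  ''
  21  s[3:],s[8:]  2  'gb'
  22  s[8:],s[20:]  1  'g'

n(n+1)/2 = 23·24/2 = 276
Σ LCP = 0 + 1 + 0 + 1 + 1 + 1 + 0 + 1 + 2 + 1 + 2 + 1 + 1 + 0 + 1 + 0 + 1 + 0 + 1 + 1 + 0 + 2 + 1 = 19
distinct = 276 − 19 = 257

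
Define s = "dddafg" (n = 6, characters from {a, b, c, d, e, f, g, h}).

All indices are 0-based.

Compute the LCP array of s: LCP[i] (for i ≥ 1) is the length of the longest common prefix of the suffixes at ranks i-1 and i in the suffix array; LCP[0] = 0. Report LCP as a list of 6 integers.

rank | idx | suffix
   0 |   3 | afg
   1 |   2 | dafg
   2 |   1 | ddafg
   3 |   0 | dddafg
   4 |   4 | fg
   5 |   5 | g

SA = [3, 2, 1, 0, 4, 5]
i: (SA[i-1],SA[i]) lcp shared
  1: (3,2) 0 ''
  2: (2,1) 1 'd'
  3: (1,0) 2 'dd'
  4: (0,4) 0 ''
  5: (4,5) 0 ''

[0, 0, 1, 2, 0, 0]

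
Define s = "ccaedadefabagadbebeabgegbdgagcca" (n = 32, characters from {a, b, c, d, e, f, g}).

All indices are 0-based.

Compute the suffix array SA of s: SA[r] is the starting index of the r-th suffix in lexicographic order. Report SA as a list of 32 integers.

[31, 9, 19, 13, 5, 2, 11, 27, 10, 24, 17, 15, 20, 30, 1, 29, 0, 4, 14, 6, 25, 18, 16, 3, 7, 22, 8, 12, 26, 23, 28, 21]

rank | idx | suffix
   0 |  31 | a
   1 |   9 | abagadbebeabgegbdgagcca
   2 |  19 | abgegbdgagcca
   3 |  13 | adbebeabgegbdgagcca
   4 |   5 | adefabagadbebeabgegbdgagcca
   5 |   2 | aedadefabagadbebeabgegbdgagcca
   6 |  11 | agadbebeabgegbdgagcca
   7 |  27 | agcca
   8 |  10 | bagadbebeabgegbdgagcca
   9 |  24 | bdgagcca
  10 |  17 | beabgegbdgagcca
  11 |  15 | bebeabgegbdgagcca
  12 |  20 | bgegbdgagcca
  13 |  30 | ca
  14 |   1 | caedadefabagadbebeabgegbdgagcca
  15 |  29 | cca
  16 |   0 | ccaedadefabagadbebeabgegbdgagcca
  17 |   4 | dadefabagadbebeabgegbdgagcca
  18 |  14 | dbebeabgegbdgagcca
  19 |   6 | defabagadbebeabgegbdgagcca
  20 |  25 | dgagcca
  21 |  18 | eabgegbdgagcca
  22 |  16 | ebeabgegbdgagcca
  23 |   3 | edadefabagadbebeabgegbdgagcca
  24 |   7 | efabagadbebeabgegbdgagcca
  25 |  22 | egbdgagcca
  26 |   8 | fabagadbebeabgegbdgagcca
  27 |  12 | gadbebeabgegbdgagcca
  28 |  26 | gagcca
  29 |  23 | gbdgagcca
  30 |  28 | gcca
  31 |  21 | gegbdgagcca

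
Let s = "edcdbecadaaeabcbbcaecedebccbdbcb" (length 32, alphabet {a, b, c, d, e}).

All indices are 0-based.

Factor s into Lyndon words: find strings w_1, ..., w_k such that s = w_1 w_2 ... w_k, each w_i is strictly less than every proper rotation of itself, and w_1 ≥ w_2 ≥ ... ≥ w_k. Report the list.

emit factor 1: 'e' (i=0, period=1)
emit factor 2: 'd' (i=1, period=1)
emit factor 3: 'cd' (i=2, period=2)
emit factor 4: 'bec' (i=4, period=3)
emit factor 5: 'ad' (i=7, period=2)
emit factor 6: 'aaeabcbbcaecedebccbdbcb' (i=9, period=23)

["e", "d", "cd", "bec", "ad", "aaeabcbbcaecedebccbdbcb"]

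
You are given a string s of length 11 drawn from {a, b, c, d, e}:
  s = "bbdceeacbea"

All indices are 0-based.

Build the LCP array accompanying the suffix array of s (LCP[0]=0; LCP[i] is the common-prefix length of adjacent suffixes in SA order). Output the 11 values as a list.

rank→(start, suffix):
  0 → (10, 'a')
  1 → (6, 'acbea')
  2 → (0, 'bbdceeacbea')
  3 → (1, 'bdceeacbea')
  4 → (8, 'bea')
  5 → (7, 'cbea')
  6 → (3, 'ceeacbea')
  7 → (2, 'dceeacbea')
  8 → (9, 'ea')
  9 → (5, 'eacbea')
  10 → (4, 'eeacbea')

SA = [10, 6, 0, 1, 8, 7, 3, 2, 9, 5, 4]
[i] adj suffixes → lcp
  [1] 10/6 → 1 ('a')
  [2] 6/0 → 0 ('')
  [3] 0/1 → 1 ('b')
  [4] 1/8 → 1 ('b')
  [5] 8/7 → 0 ('')
  [6] 7/3 → 1 ('c')
  [7] 3/2 → 0 ('')
  [8] 2/9 → 0 ('')
  [9] 9/5 → 2 ('ea')
  [10] 5/4 → 1 ('e')

[0, 1, 0, 1, 1, 0, 1, 0, 0, 2, 1]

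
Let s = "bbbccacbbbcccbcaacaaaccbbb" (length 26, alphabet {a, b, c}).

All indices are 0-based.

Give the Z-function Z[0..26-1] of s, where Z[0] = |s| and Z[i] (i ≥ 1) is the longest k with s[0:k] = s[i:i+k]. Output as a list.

Z[0]=26
i=1: i≥r, start 0; Z[1]=2 extend→box=[1,3)
i=2: min(r-i=1, Z[1]=2)=1; Z[2]=1
i=3: i≥r, start 0; Z[3]=0
i=4: i≥r, start 0; Z[4]=0
i=5: i≥r, start 0; Z[5]=0
i=6: i≥r, start 0; Z[6]=0
i=7: i≥r, start 0; Z[7]=5 extend→box=[7,12)
i=8: min(r-i=4, Z[1]=2)=2; Z[8]=2
i=9: min(r-i=3, Z[2]=1)=1; Z[9]=1
i=10: min(r-i=2, Z[3]=0)=0; Z[10]=0
i=11: min(r-i=1, Z[4]=0)=0; Z[11]=0
i=12: i≥r, start 0; Z[12]=0
i=13: i≥r, start 0; Z[13]=1 extend→box=[13,14)
i=14: i≥r, start 0; Z[14]=0
i=15: i≥r, start 0; Z[15]=0
i=16: i≥r, start 0; Z[16]=0
i=17: i≥r, start 0; Z[17]=0
i=18: i≥r, start 0; Z[18]=0
i=19: i≥r, start 0; Z[19]=0
i=20: i≥r, start 0; Z[20]=0
i=21: i≥r, start 0; Z[21]=0
i=22: i≥r, start 0; Z[22]=0
i=23: i≥r, start 0; Z[23]=3 extend→box=[23,26)
i=24: min(r-i=2, Z[1]=2)=2; Z[24]=2
i=25: min(r-i=1, Z[2]=1)=1; Z[25]=1

[26, 2, 1, 0, 0, 0, 0, 5, 2, 1, 0, 0, 0, 1, 0, 0, 0, 0, 0, 0, 0, 0, 0, 3, 2, 1]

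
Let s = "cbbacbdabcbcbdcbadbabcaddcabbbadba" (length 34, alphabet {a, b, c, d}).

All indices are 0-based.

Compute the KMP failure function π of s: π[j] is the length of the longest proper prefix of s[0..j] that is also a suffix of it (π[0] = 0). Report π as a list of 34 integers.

[0, 0, 0, 0, 1, 2, 0, 0, 0, 1, 2, 1, 2, 0, 1, 2, 0, 0, 0, 0, 0, 1, 0, 0, 0, 1, 0, 0, 0, 0, 0, 0, 0, 0]

π[0] = 0
j=1 s[j]='b': π[1]=0 (border '')
j=2 s[j]='b': π[2]=0 (border '')
j=3 s[j]='a': π[3]=0 (border '')
j=4 s[j]='c': π[4]=1 (border 'c')
j=5 s[j]='b': π[5]=2 (border 'cb')
j=6 s[j]='d': k: 2→0; π[6]=0 (border '')
j=7 s[j]='a': π[7]=0 (border '')
j=8 s[j]='b': π[8]=0 (border '')
j=9 s[j]='c': π[9]=1 (border 'c')
j=10 s[j]='b': π[10]=2 (border 'cb')
j=11 s[j]='c': k: 2→0; π[11]=1 (border 'c')
j=12 s[j]='b': π[12]=2 (border 'cb')
j=13 s[j]='d': k: 2→0; π[13]=0 (border '')
j=14 s[j]='c': π[14]=1 (border 'c')
j=15 s[j]='b': π[15]=2 (border 'cb')
j=16 s[j]='a': k: 2→0; π[16]=0 (border '')
j=17 s[j]='d': π[17]=0 (border '')
j=18 s[j]='b': π[18]=0 (border '')
j=19 s[j]='a': π[19]=0 (border '')
j=20 s[j]='b': π[20]=0 (border '')
j=21 s[j]='c': π[21]=1 (border 'c')
j=22 s[j]='a': k: 1→0; π[22]=0 (border '')
j=23 s[j]='d': π[23]=0 (border '')
j=24 s[j]='d': π[24]=0 (border '')
j=25 s[j]='c': π[25]=1 (border 'c')
j=26 s[j]='a': k: 1→0; π[26]=0 (border '')
j=27 s[j]='b': π[27]=0 (border '')
j=28 s[j]='b': π[28]=0 (border '')
j=29 s[j]='b': π[29]=0 (border '')
j=30 s[j]='a': π[30]=0 (border '')
j=31 s[j]='d': π[31]=0 (border '')
j=32 s[j]='b': π[32]=0 (border '')
j=33 s[j]='a': π[33]=0 (border '')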